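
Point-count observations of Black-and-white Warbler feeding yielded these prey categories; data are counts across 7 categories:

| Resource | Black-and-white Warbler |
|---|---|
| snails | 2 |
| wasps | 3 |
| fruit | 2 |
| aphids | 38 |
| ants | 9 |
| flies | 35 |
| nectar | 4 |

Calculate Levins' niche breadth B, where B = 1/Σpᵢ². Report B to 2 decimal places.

Proportions for Black-and-white Warbler (n=93): 2/93=0.0215, 3/93=0.0323, 2/93=0.0215, 38/93=0.4086, 9/93=0.0968, 35/93=0.3763, 4/93=0.0430
Σpᵢ² = 0.0215² + 0.0323² + 0.0215² + 0.4086² + 0.0968² + 0.3763² + 0.0430² = 0.000462 + 0.001043 + 0.000462 + 0.166954 + 0.009370 + 0.141602 + 0.001849 = 0.321742
B = 1 / 0.321742 = 3.1081

3.11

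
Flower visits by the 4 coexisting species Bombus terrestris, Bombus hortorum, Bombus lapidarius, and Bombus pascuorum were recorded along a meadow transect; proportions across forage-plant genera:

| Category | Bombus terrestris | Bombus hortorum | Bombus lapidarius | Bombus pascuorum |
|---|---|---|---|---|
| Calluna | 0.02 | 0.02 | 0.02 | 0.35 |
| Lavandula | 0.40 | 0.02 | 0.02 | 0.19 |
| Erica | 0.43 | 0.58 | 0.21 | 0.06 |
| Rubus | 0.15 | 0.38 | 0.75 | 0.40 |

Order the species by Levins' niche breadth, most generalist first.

Bombus pascuorum > Bombus terrestris > Bombus hortorum > Bombus lapidarius

Σp_terrᵢ² = 0.02² + 0.40² + 0.43² + 0.15² = 0.0004 + 0.1600 + 0.1849 + 0.0225 = 0.3678
B_terr = 1 / 0.3678 = 2.7189
Σp_hortᵢ² = 0.02² + 0.02² + 0.58² + 0.38² = 0.0004 + 0.0004 + 0.3364 + 0.1444 = 0.4816
B_hort = 1 / 0.4816 = 2.0764
Σp_lapiᵢ² = 0.02² + 0.02² + 0.21² + 0.75² = 0.0004 + 0.0004 + 0.0441 + 0.5625 = 0.6074
B_lapi = 1 / 0.6074 = 1.6464
Σp_pascᵢ² = 0.35² + 0.19² + 0.06² + 0.40² = 0.1225 + 0.0361 + 0.0036 + 0.1600 = 0.3222
B_pasc = 1 / 0.3222 = 3.1037
Ranking by B (broadest → narrowest): Bombus pascuorum (3.10) > Bombus terrestris (2.72) > Bombus hortorum (2.08) > Bombus lapidarius (1.65)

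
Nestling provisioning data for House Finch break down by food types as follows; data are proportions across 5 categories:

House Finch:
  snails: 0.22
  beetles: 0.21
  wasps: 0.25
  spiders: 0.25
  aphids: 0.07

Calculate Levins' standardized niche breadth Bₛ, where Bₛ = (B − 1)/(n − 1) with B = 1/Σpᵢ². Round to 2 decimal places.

Σpᵢ² = 0.22² + 0.21² + 0.25² + 0.25² + 0.07² = 0.0484 + 0.0441 + 0.0625 + 0.0625 + 0.0049 = 0.2224
B = 1 / 0.2224 = 4.4964
Bₛ = (B − 1)/(n − 1) = (4.4964 − 1)/(5 − 1) = 3.4964/4 = 0.8741

0.87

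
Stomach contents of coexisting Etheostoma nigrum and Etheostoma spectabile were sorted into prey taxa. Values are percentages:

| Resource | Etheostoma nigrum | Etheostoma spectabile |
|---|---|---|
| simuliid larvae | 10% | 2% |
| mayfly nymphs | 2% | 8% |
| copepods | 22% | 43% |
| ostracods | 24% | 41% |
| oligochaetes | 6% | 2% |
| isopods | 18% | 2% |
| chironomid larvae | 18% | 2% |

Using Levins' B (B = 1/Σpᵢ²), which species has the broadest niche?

Convert percentages to proportions (divide by 100).
Σp_nigrᵢ² = 0.10² + 0.02² + 0.22² + 0.24² + 0.06² + 0.18² + 0.18² = 0.0100 + 0.0004 + 0.0484 + 0.0576 + 0.0036 + 0.0324 + 0.0324 = 0.1848
B_nigr = 1 / 0.1848 = 5.4113
Σp_specᵢ² = 0.02² + 0.08² + 0.43² + 0.41² + 0.02² + 0.02² + 0.02² = 0.0004 + 0.0064 + 0.1849 + 0.1681 + 0.0004 + 0.0004 + 0.0004 = 0.3610
B_spec = 1 / 0.3610 = 2.7701
Highest B → broadest niche (most generalist): Etheostoma nigrum (B = 5.41).

Etheostoma nigrum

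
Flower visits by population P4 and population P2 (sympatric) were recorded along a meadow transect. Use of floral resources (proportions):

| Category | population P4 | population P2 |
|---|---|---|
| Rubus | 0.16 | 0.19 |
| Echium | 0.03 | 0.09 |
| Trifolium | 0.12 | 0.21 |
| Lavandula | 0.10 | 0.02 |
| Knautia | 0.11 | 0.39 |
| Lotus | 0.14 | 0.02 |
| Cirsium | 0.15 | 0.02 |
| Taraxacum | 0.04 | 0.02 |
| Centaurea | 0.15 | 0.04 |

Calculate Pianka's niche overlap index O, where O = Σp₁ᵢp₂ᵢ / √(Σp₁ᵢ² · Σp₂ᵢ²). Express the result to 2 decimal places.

Σ p₁ᵢp₂ᵢ = 0.0304 + 0.0027 + 0.0252 + 0.0020 + 0.0429 + 0.0028 + 0.0030 + 0.0008 + 0.0060 = 0.1158
Σp_1ᵢ² = 0.16² + 0.03² + 0.12² + 0.10² + 0.11² + 0.14² + 0.15² + 0.04² + 0.15² = 0.0256 + 0.0009 + 0.0144 + 0.0100 + 0.0121 + 0.0196 + 0.0225 + 0.0016 + 0.0225 = 0.1292
Σp_2ᵢ² = 0.19² + 0.09² + 0.21² + 0.02² + 0.39² + 0.02² + 0.02² + 0.02² + 0.04² = 0.0361 + 0.0081 + 0.0441 + 0.0004 + 0.1521 + 0.0004 + 0.0004 + 0.0004 + 0.0016 = 0.2436
O = 0.1158 / √(0.1292 × 0.2436) = 0.1158 / 0.17741 = 0.6527

0.65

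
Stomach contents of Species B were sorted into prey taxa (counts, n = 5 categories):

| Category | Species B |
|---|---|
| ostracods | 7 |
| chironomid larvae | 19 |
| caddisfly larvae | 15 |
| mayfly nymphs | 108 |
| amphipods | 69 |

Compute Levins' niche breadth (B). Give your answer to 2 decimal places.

Proportions for Species B (n=218): 7/218=0.0321, 19/218=0.0872, 15/218=0.0688, 108/218=0.4954, 69/218=0.3165
Σpᵢ² = 0.0321² + 0.0872² + 0.0688² + 0.4954² + 0.3165² = 0.001030 + 0.007604 + 0.004733 + 0.245421 + 0.100172 = 0.358960
B = 1 / 0.358960 = 2.7858

2.79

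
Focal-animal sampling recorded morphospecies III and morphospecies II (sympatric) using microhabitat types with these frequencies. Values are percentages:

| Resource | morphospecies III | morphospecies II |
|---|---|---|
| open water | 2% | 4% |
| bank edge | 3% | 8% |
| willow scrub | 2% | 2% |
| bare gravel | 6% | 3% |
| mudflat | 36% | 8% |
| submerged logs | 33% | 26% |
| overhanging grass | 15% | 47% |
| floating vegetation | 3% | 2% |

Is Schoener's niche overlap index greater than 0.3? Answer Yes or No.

Convert percentages to proportions (divide by 100).
Σ|p₁ᵢ − p₂ᵢ| = 0.02 + 0.05 + 0.00 + 0.03 + 0.28 + 0.07 + 0.32 + 0.01 = 0.78
D = 1 − ½ × 0.78 = 1 − 0.390 = 0.6100
D = 0.6100 > 0.3 → Yes.

Yes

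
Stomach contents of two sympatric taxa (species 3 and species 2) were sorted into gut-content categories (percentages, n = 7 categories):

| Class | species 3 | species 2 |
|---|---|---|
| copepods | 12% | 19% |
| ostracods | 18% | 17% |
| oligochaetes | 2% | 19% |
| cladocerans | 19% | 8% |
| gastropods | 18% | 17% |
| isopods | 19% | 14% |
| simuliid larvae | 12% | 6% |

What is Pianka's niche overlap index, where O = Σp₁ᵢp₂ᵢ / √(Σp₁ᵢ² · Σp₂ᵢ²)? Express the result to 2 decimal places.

Convert percentages to proportions (divide by 100).
Σ p₁ᵢp₂ᵢ = 0.0228 + 0.0306 + 0.0038 + 0.0152 + 0.0306 + 0.0266 + 0.0072 = 0.1368
Σp_1ᵢ² = 0.12² + 0.18² + 0.02² + 0.19² + 0.18² + 0.19² + 0.12² = 0.0144 + 0.0324 + 0.0004 + 0.0361 + 0.0324 + 0.0361 + 0.0144 = 0.1662
Σp_2ᵢ² = 0.19² + 0.17² + 0.19² + 0.08² + 0.17² + 0.14² + 0.06² = 0.0361 + 0.0289 + 0.0361 + 0.0064 + 0.0289 + 0.0196 + 0.0036 = 0.1596
O = 0.1368 / √(0.1662 × 0.1596) = 0.1368 / 0.16287 = 0.8399

0.84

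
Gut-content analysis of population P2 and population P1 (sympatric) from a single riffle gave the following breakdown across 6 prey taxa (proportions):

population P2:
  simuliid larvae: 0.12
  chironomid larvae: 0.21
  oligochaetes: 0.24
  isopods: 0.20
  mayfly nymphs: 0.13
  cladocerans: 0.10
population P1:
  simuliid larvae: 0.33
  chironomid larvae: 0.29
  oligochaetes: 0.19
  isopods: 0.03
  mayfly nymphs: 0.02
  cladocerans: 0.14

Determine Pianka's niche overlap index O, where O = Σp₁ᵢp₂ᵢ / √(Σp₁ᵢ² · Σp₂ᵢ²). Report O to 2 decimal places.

0.79

Σ p₁ᵢp₂ᵢ = 0.0396 + 0.0609 + 0.0456 + 0.0060 + 0.0026 + 0.0140 = 0.1687
Σp_1ᵢ² = 0.12² + 0.21² + 0.24² + 0.20² + 0.13² + 0.10² = 0.0144 + 0.0441 + 0.0576 + 0.0400 + 0.0169 + 0.0100 = 0.1830
Σp_2ᵢ² = 0.33² + 0.29² + 0.19² + 0.03² + 0.02² + 0.14² = 0.1089 + 0.0841 + 0.0361 + 0.0009 + 0.0004 + 0.0196 = 0.2500
O = 0.1687 / √(0.1830 × 0.2500) = 0.1687 / 0.21389 = 0.7887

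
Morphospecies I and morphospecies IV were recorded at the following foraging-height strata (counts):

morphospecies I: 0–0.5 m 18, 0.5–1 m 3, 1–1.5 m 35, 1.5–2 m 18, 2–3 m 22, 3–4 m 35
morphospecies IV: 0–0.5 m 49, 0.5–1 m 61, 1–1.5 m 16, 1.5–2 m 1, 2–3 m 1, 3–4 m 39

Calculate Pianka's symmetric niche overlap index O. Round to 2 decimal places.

Proportions for morphospecies I (n=131): 18/131=0.1374, 3/131=0.0229, 35/131=0.2672, 18/131=0.1374, 22/131=0.1679, 35/131=0.2672
Proportions for morphospecies IV (n=167): 49/167=0.2934, 61/167=0.3653, 16/167=0.0958, 1/167=0.0060, 1/167=0.0060, 39/167=0.2335
Σ p₁ᵢp₂ᵢ = 0.040313 + 0.008365 + 0.025598 + 0.000824 + 0.001007 + 0.062391 = 0.138498
Σp_1ᵢ² = 0.1374² + 0.0229² + 0.2672² + 0.1374² + 0.1679² + 0.2672² = 0.018879 + 0.000524 + 0.071396 + 0.018879 + 0.028190 + 0.071396 = 0.209264
Σp_2ᵢ² = 0.2934² + 0.3653² + 0.0958² + 0.0060² + 0.0060² + 0.2335² = 0.086084 + 0.133444 + 0.009178 + 0.000036 + 0.000036 + 0.054522 = 0.283300
O = 0.138498 / √(0.209264 × 0.283300) = 0.138498 / 0.2434841 = 0.5688

0.57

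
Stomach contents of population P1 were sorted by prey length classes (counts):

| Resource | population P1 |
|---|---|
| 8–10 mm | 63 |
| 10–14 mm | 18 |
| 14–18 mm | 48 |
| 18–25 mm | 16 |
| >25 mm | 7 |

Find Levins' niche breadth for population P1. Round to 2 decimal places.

Proportions for population P1 (n=152): 63/152=0.4145, 18/152=0.1184, 48/152=0.3158, 16/152=0.1053, 7/152=0.0461
Σpᵢ² = 0.4145² + 0.1184² + 0.3158² + 0.1053² + 0.0461² = 0.171810 + 0.014019 + 0.099730 + 0.011088 + 0.002125 = 0.298772
B = 1 / 0.298772 = 3.3470

3.35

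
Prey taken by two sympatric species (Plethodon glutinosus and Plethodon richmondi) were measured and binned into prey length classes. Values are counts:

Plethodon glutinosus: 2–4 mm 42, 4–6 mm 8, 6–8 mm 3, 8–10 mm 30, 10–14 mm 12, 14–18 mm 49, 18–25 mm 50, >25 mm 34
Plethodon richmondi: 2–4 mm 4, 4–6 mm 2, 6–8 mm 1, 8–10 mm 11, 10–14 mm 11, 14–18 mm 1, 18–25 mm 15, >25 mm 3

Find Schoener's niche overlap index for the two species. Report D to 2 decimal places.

Proportions for Plethodon glutinosus (n=228): 42/228=0.1842, 8/228=0.0351, 3/228=0.0132, 30/228=0.1316, 12/228=0.0526, 49/228=0.2149, 50/228=0.2193, 34/228=0.1491
Proportions for Plethodon richmondi (n=48): 4/48=0.0833, 2/48=0.0417, 1/48=0.0208, 11/48=0.2292, 11/48=0.2292, 1/48=0.0208, 15/48=0.3125, 3/48=0.0625
Σ|p₁ᵢ − p₂ᵢ| = 0.1009 + 0.0066 + 0.0076 + 0.0976 + 0.1766 + 0.1941 + 0.0932 + 0.0866 = 0.7632
D = 1 − ½ × 0.7632 = 1 − 0.38160 = 0.61840

0.62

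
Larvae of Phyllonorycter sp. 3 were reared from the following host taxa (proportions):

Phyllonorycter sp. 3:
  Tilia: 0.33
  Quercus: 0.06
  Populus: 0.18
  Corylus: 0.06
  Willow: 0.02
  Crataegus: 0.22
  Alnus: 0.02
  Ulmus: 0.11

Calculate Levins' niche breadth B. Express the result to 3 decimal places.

Σpᵢ² = 0.33² + 0.06² + 0.18² + 0.06² + 0.02² + 0.22² + 0.02² + 0.11² = 0.1089 + 0.0036 + 0.0324 + 0.0036 + 0.0004 + 0.0484 + 0.0004 + 0.0121 = 0.2098
B = 1 / 0.2098 = 4.76644

4.766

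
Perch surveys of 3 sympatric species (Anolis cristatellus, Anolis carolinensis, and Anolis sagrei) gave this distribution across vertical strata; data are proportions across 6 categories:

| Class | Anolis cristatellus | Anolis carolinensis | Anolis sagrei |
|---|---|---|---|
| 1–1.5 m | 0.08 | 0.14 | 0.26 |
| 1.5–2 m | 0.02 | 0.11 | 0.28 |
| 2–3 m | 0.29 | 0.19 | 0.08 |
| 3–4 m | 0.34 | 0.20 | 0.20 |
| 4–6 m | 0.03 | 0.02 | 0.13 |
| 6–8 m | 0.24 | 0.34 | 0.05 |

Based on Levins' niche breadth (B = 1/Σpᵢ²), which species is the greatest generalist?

Anolis sagrei

Σp_crisᵢ² = 0.08² + 0.02² + 0.29² + 0.34² + 0.03² + 0.24² = 0.0064 + 0.0004 + 0.0841 + 0.1156 + 0.0009 + 0.0576 = 0.2650
B_cris = 1 / 0.2650 = 3.7736
Σp_caroᵢ² = 0.14² + 0.11² + 0.19² + 0.20² + 0.02² + 0.34² = 0.0196 + 0.0121 + 0.0361 + 0.0400 + 0.0004 + 0.1156 = 0.2238
B_caro = 1 / 0.2238 = 4.4683
Σp_sagrᵢ² = 0.26² + 0.28² + 0.08² + 0.20² + 0.13² + 0.05² = 0.0676 + 0.0784 + 0.0064 + 0.0400 + 0.0169 + 0.0025 = 0.2118
B_sagr = 1 / 0.2118 = 4.7214
Highest B → broadest niche (most generalist): Anolis sagrei (B = 4.72).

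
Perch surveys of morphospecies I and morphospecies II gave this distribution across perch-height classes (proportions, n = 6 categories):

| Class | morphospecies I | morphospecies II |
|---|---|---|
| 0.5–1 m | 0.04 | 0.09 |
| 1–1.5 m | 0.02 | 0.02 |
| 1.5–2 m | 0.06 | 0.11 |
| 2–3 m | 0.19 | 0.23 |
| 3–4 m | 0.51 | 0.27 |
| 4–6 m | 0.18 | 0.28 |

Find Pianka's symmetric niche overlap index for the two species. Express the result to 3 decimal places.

Σ p₁ᵢp₂ᵢ = 0.0036 + 0.0004 + 0.0066 + 0.0437 + 0.1377 + 0.0504 = 0.2424
Σp_1ᵢ² = 0.04² + 0.02² + 0.06² + 0.19² + 0.51² + 0.18² = 0.0016 + 0.0004 + 0.0036 + 0.0361 + 0.2601 + 0.0324 = 0.3342
Σp_2ᵢ² = 0.09² + 0.02² + 0.11² + 0.23² + 0.27² + 0.28² = 0.0081 + 0.0004 + 0.0121 + 0.0529 + 0.0729 + 0.0784 = 0.2248
O = 0.2424 / √(0.3342 × 0.2248) = 0.2424 / 0.274095 = 0.88436

0.884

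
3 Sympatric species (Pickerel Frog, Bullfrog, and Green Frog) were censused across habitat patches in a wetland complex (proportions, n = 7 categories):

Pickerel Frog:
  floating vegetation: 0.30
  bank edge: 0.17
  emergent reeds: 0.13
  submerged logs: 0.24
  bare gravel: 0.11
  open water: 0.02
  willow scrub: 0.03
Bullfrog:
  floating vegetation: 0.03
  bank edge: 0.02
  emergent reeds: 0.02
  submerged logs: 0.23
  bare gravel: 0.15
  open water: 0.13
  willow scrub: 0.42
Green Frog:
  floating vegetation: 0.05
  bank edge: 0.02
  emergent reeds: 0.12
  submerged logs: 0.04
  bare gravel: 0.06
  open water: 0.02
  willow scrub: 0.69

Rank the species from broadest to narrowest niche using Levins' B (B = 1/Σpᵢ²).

Σp_Pickᵢ² = 0.30² + 0.17² + 0.13² + 0.24² + 0.11² + 0.02² + 0.03² = 0.0900 + 0.0289 + 0.0169 + 0.0576 + 0.0121 + 0.0004 + 0.0009 = 0.2068
B_Pick = 1 / 0.2068 = 4.8356
Σp_Bullᵢ² = 0.03² + 0.02² + 0.02² + 0.23² + 0.15² + 0.13² + 0.42² = 0.0009 + 0.0004 + 0.0004 + 0.0529 + 0.0225 + 0.0169 + 0.1764 = 0.2704
B_Bull = 1 / 0.2704 = 3.6982
Σp_Greeᵢ² = 0.05² + 0.02² + 0.12² + 0.04² + 0.06² + 0.02² + 0.69² = 0.0025 + 0.0004 + 0.0144 + 0.0016 + 0.0036 + 0.0004 + 0.4761 = 0.4990
B_Gree = 1 / 0.4990 = 2.0040
Ranking by B (broadest → narrowest): Pickerel Frog (4.84) > Bullfrog (3.70) > Green Frog (2.00)

Pickerel Frog > Bullfrog > Green Frog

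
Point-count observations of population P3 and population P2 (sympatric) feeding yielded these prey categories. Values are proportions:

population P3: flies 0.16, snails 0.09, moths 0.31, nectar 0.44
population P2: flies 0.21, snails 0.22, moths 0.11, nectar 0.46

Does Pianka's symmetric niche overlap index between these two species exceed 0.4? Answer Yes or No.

Yes

Σ p₁ᵢp₂ᵢ = 0.0336 + 0.0198 + 0.0341 + 0.2024 = 0.2899
Σp_1ᵢ² = 0.16² + 0.09² + 0.31² + 0.44² = 0.0256 + 0.0081 + 0.0961 + 0.1936 = 0.3234
Σp_2ᵢ² = 0.21² + 0.22² + 0.11² + 0.46² = 0.0441 + 0.0484 + 0.0121 + 0.2116 = 0.3162
O = 0.2899 / √(0.3234 × 0.3162) = 0.2899 / 0.31978 = 0.9066
O = 0.9066 > 0.4 → Yes.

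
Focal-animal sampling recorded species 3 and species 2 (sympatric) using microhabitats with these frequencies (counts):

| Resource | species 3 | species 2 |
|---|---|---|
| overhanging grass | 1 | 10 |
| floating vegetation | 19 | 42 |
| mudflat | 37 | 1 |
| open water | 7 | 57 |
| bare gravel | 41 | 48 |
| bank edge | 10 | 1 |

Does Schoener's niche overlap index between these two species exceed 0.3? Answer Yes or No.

Proportions for species 3 (n=115): 1/115=0.0087, 19/115=0.1652, 37/115=0.3217, 7/115=0.0609, 41/115=0.3565, 10/115=0.0870
Proportions for species 2 (n=159): 10/159=0.0629, 42/159=0.2642, 1/159=0.0063, 57/159=0.3585, 48/159=0.3019, 1/159=0.0063
Σ|p₁ᵢ − p₂ᵢ| = 0.0542 + 0.0990 + 0.3154 + 0.2976 + 0.0546 + 0.0807 = 0.9015
D = 1 − ½ × 0.9015 = 1 − 0.45075 = 0.54925
D = 0.54925 > 0.3 → Yes.

Yes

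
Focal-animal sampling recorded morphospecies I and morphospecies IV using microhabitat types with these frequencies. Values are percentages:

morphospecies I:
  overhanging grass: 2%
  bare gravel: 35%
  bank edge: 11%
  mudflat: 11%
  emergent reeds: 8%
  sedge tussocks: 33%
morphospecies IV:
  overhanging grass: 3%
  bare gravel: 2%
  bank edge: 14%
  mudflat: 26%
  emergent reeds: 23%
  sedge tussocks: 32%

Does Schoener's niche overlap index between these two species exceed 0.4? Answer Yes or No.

Yes

Convert percentages to proportions (divide by 100).
Σ|p₁ᵢ − p₂ᵢ| = 0.01 + 0.33 + 0.03 + 0.15 + 0.15 + 0.01 = 0.68
D = 1 − ½ × 0.68 = 1 − 0.340 = 0.6600
D = 0.6600 > 0.4 → Yes.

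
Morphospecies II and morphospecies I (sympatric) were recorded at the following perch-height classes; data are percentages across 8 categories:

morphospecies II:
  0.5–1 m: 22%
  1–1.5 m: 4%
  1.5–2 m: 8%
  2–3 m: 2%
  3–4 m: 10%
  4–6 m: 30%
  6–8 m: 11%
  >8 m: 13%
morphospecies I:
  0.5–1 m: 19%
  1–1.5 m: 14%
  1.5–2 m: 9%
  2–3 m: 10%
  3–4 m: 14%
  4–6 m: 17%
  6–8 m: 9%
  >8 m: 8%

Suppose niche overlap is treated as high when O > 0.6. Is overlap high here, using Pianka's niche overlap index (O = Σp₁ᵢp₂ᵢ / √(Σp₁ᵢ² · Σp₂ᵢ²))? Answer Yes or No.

Convert percentages to proportions (divide by 100).
Σ p₁ᵢp₂ᵢ = 0.0418 + 0.0056 + 0.0072 + 0.0020 + 0.0140 + 0.0510 + 0.0099 + 0.0104 = 0.1419
Σp_1ᵢ² = 0.22² + 0.04² + 0.08² + 0.02² + 0.10² + 0.30² + 0.11² + 0.13² = 0.0484 + 0.0016 + 0.0064 + 0.0004 + 0.0100 + 0.0900 + 0.0121 + 0.0169 = 0.1858
Σp_2ᵢ² = 0.19² + 0.14² + 0.09² + 0.10² + 0.14² + 0.17² + 0.09² + 0.08² = 0.0361 + 0.0196 + 0.0081 + 0.0100 + 0.0196 + 0.0289 + 0.0081 + 0.0064 = 0.1368
O = 0.1419 / √(0.1858 × 0.1368) = 0.1419 / 0.15943 = 0.8900
O = 0.8900 > 0.6 → Yes.

Yes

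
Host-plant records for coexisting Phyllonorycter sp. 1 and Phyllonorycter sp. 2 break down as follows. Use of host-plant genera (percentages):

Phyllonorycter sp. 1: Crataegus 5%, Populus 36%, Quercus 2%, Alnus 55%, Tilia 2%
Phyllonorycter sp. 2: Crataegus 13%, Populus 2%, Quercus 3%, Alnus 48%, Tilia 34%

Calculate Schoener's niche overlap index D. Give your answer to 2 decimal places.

Convert percentages to proportions (divide by 100).
Σ|p₁ᵢ − p₂ᵢ| = 0.08 + 0.34 + 0.01 + 0.07 + 0.32 = 0.82
D = 1 − ½ × 0.82 = 1 − 0.410 = 0.5900

0.59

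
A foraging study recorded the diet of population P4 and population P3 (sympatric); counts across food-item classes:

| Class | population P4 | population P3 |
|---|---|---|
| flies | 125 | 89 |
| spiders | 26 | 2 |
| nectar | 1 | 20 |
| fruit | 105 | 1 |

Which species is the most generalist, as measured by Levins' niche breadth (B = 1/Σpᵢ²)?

population P4

Proportions for population P4 (n=257): 125/257=0.4864, 26/257=0.1012, 1/257=0.0039, 105/257=0.4086
Proportions for population P3 (n=112): 89/112=0.7946, 2/112=0.0179, 20/112=0.1786, 1/112=0.0089
Σp_P4ᵢ² = 0.4864² + 0.1012² + 0.0039² + 0.4086² = 0.236585 + 0.010241 + 0.000015 + 0.166954 = 0.413795
B_P4 = 1 / 0.413795 = 2.4167
Σp_P3ᵢ² = 0.7946² + 0.0179² + 0.1786² + 0.0089² = 0.631389 + 0.000320 + 0.031898 + 0.000079 = 0.663686
B_P3 = 1 / 0.663686 = 1.5067
Highest B → broadest niche (most generalist): population P4 (B = 2.42).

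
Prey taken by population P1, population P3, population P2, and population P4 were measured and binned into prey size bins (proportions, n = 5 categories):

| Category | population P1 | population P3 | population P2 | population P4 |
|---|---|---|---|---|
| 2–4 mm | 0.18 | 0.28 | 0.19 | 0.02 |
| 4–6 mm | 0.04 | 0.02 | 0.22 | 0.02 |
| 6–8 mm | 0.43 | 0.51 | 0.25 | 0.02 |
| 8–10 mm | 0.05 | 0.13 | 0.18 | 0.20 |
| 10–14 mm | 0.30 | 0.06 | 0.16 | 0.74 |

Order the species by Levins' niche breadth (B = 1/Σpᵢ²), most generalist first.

Σp_P1ᵢ² = 0.18² + 0.04² + 0.43² + 0.05² + 0.30² = 0.0324 + 0.0016 + 0.1849 + 0.0025 + 0.0900 = 0.3114
B_P1 = 1 / 0.3114 = 3.2113
Σp_P3ᵢ² = 0.28² + 0.02² + 0.51² + 0.13² + 0.06² = 0.0784 + 0.0004 + 0.2601 + 0.0169 + 0.0036 = 0.3594
B_P3 = 1 / 0.3594 = 2.7824
Σp_P2ᵢ² = 0.19² + 0.22² + 0.25² + 0.18² + 0.16² = 0.0361 + 0.0484 + 0.0625 + 0.0324 + 0.0256 = 0.2050
B_P2 = 1 / 0.2050 = 4.8780
Σp_P4ᵢ² = 0.02² + 0.02² + 0.02² + 0.20² + 0.74² = 0.0004 + 0.0004 + 0.0004 + 0.0400 + 0.5476 = 0.5888
B_P4 = 1 / 0.5888 = 1.6984
Ranking by B (broadest → narrowest): population P2 (4.88) > population P1 (3.21) > population P3 (2.78) > population P4 (1.70)

population P2 > population P1 > population P3 > population P4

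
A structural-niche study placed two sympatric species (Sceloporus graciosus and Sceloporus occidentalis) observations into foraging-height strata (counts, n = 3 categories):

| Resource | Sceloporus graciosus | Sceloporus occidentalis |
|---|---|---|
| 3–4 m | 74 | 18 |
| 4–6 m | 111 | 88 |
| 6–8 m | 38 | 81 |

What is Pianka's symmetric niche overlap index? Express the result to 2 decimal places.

Proportions for Sceloporus graciosus (n=223): 74/223=0.3318, 111/223=0.4978, 38/223=0.1704
Proportions for Sceloporus occidentalis (n=187): 18/187=0.0963, 88/187=0.4706, 81/187=0.4332
Σ p₁ᵢp₂ᵢ = 0.031952 + 0.234265 + 0.073817 = 0.340034
Σp_1ᵢ² = 0.3318² + 0.4978² + 0.1704² = 0.110091 + 0.247805 + 0.029036 = 0.386932
Σp_2ᵢ² = 0.0963² + 0.4706² + 0.4332² = 0.009274 + 0.221464 + 0.187662 = 0.418400
O = 0.340034 / √(0.386932 × 0.418400) = 0.340034 / 0.4023585 = 0.8451

0.85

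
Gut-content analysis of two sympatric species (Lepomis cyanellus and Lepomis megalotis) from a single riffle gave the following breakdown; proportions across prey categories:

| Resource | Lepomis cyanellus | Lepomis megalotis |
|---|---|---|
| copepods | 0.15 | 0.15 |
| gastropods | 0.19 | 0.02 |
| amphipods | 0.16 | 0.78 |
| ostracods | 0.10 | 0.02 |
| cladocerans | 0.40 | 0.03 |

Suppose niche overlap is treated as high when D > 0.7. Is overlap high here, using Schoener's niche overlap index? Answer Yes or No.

Σ|p₁ᵢ − p₂ᵢ| = 0.00 + 0.17 + 0.62 + 0.08 + 0.37 = 1.24
D = 1 − ½ × 1.24 = 1 − 0.620 = 0.3800
D = 0.3800 < 0.7 → No.

No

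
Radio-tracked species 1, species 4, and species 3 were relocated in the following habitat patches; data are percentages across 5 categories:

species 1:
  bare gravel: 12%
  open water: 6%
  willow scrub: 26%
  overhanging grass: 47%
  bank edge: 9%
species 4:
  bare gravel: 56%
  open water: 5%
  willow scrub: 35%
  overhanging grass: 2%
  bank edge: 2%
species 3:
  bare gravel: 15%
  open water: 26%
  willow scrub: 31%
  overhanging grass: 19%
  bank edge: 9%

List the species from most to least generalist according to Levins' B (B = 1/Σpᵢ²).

species 3 > species 1 > species 4

Convert percentages to proportions (divide by 100).
Σp_1ᵢ² = 0.12² + 0.06² + 0.26² + 0.47² + 0.09² = 0.0144 + 0.0036 + 0.0676 + 0.2209 + 0.0081 = 0.3146
B_1 = 1 / 0.3146 = 3.1786
Σp_4ᵢ² = 0.56² + 0.05² + 0.35² + 0.02² + 0.02² = 0.3136 + 0.0025 + 0.1225 + 0.0004 + 0.0004 = 0.4394
B_4 = 1 / 0.4394 = 2.2758
Σp_3ᵢ² = 0.15² + 0.26² + 0.31² + 0.19² + 0.09² = 0.0225 + 0.0676 + 0.0961 + 0.0361 + 0.0081 = 0.2304
B_3 = 1 / 0.2304 = 4.3403
Ranking by B (broadest → narrowest): species 3 (4.34) > species 1 (3.18) > species 4 (2.28)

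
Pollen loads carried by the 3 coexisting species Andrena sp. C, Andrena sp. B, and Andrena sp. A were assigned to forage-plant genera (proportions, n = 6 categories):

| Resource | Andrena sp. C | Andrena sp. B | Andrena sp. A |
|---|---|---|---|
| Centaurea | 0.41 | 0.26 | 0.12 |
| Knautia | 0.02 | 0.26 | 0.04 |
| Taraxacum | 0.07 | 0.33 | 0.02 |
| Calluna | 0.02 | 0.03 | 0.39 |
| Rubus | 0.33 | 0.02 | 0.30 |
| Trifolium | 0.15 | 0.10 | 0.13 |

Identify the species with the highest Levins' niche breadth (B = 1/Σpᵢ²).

Andrena sp. B

Σp_Cᵢ² = 0.41² + 0.02² + 0.07² + 0.02² + 0.33² + 0.15² = 0.1681 + 0.0004 + 0.0049 + 0.0004 + 0.1089 + 0.0225 = 0.3052
B_C = 1 / 0.3052 = 3.2765
Σp_Bᵢ² = 0.26² + 0.26² + 0.33² + 0.03² + 0.02² + 0.10² = 0.0676 + 0.0676 + 0.1089 + 0.0009 + 0.0004 + 0.0100 = 0.2554
B_B = 1 / 0.2554 = 3.9154
Σp_Aᵢ² = 0.12² + 0.04² + 0.02² + 0.39² + 0.30² + 0.13² = 0.0144 + 0.0016 + 0.0004 + 0.1521 + 0.0900 + 0.0169 = 0.2754
B_A = 1 / 0.2754 = 3.6311
Highest B → broadest niche (most generalist): Andrena sp. B (B = 3.92).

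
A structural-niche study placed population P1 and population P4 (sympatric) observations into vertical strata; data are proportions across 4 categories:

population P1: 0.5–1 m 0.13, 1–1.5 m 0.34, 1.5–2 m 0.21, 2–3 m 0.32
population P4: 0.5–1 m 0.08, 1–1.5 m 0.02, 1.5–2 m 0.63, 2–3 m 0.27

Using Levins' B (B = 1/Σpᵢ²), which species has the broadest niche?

Σp_P1ᵢ² = 0.13² + 0.34² + 0.21² + 0.32² = 0.0169 + 0.1156 + 0.0441 + 0.1024 = 0.2790
B_P1 = 1 / 0.2790 = 3.5842
Σp_P4ᵢ² = 0.08² + 0.02² + 0.63² + 0.27² = 0.0064 + 0.0004 + 0.3969 + 0.0729 = 0.4766
B_P4 = 1 / 0.4766 = 2.0982
Highest B → broadest niche (most generalist): population P1 (B = 3.58).

population P1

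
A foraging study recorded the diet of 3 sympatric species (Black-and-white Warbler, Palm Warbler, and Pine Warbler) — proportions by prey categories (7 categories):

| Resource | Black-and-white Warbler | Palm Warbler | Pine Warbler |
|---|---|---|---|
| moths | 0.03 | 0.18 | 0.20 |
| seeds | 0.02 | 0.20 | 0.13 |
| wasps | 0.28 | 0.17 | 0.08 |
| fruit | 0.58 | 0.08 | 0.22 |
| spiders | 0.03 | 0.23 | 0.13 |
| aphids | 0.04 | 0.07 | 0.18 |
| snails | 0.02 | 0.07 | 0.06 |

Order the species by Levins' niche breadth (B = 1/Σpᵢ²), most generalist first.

Pine Warbler > Palm Warbler > Black-and-white Warbler

Σp_Blacᵢ² = 0.03² + 0.02² + 0.28² + 0.58² + 0.03² + 0.04² + 0.02² = 0.0009 + 0.0004 + 0.0784 + 0.3364 + 0.0009 + 0.0016 + 0.0004 = 0.4190
B_Blac = 1 / 0.4190 = 2.3866
Σp_Palmᵢ² = 0.18² + 0.20² + 0.17² + 0.08² + 0.23² + 0.07² + 0.07² = 0.0324 + 0.0400 + 0.0289 + 0.0064 + 0.0529 + 0.0049 + 0.0049 = 0.1704
B_Palm = 1 / 0.1704 = 5.8685
Σp_Pineᵢ² = 0.20² + 0.13² + 0.08² + 0.22² + 0.13² + 0.18² + 0.06² = 0.0400 + 0.0169 + 0.0064 + 0.0484 + 0.0169 + 0.0324 + 0.0036 = 0.1646
B_Pine = 1 / 0.1646 = 6.0753
Ranking by B (broadest → narrowest): Pine Warbler (6.08) > Palm Warbler (5.87) > Black-and-white Warbler (2.39)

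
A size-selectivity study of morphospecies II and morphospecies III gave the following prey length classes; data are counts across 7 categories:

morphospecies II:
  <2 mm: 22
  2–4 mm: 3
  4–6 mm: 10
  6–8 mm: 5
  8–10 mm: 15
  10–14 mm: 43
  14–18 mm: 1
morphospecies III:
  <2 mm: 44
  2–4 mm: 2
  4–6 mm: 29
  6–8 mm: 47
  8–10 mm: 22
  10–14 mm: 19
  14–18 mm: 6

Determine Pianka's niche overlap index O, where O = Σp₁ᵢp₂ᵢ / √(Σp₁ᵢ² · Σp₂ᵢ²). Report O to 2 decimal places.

Proportions for morphospecies II (n=99): 22/99=0.2222, 3/99=0.0303, 10/99=0.1010, 5/99=0.0505, 15/99=0.1515, 43/99=0.4343, 1/99=0.0101
Proportions for morphospecies III (n=169): 44/169=0.2604, 2/169=0.0118, 29/169=0.1716, 47/169=0.2781, 22/169=0.1302, 19/169=0.1124, 6/169=0.0355
Σ p₁ᵢp₂ᵢ = 0.057861 + 0.000358 + 0.017332 + 0.014044 + 0.019725 + 0.048815 + 0.000359 = 0.158494
Σp_1ᵢ² = 0.2222² + 0.0303² + 0.1010² + 0.0505² + 0.1515² + 0.4343² + 0.0101² = 0.049373 + 0.000918 + 0.010201 + 0.002550 + 0.022952 + 0.188616 + 0.000102 = 0.274712
Σp_2ᵢ² = 0.2604² + 0.0118² + 0.1716² + 0.2781² + 0.1302² + 0.1124² + 0.0355² = 0.067808 + 0.000139 + 0.029447 + 0.077340 + 0.016952 + 0.012634 + 0.001260 = 0.205580
O = 0.158494 / √(0.274712 × 0.205580) = 0.158494 / 0.2376453 = 0.6669

0.67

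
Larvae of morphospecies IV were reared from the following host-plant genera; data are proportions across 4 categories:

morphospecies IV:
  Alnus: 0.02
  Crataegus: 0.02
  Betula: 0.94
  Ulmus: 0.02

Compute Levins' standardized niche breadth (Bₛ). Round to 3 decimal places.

Σpᵢ² = 0.02² + 0.02² + 0.94² + 0.02² = 0.0004 + 0.0004 + 0.8836 + 0.0004 = 0.8848
B = 1 / 0.8848 = 1.13020
Bₛ = (B − 1)/(n − 1) = (1.13020 − 1)/(4 − 1) = 0.13020/3 = 0.04340

0.043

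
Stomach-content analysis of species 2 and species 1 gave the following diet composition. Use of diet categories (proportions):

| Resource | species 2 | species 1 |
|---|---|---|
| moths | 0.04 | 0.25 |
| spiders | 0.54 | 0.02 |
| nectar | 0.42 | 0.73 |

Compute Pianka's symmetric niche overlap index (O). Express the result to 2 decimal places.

0.62

Σ p₁ᵢp₂ᵢ = 0.0100 + 0.0108 + 0.3066 = 0.3274
Σp_1ᵢ² = 0.04² + 0.54² + 0.42² = 0.0016 + 0.2916 + 0.1764 = 0.4696
Σp_2ᵢ² = 0.25² + 0.02² + 0.73² = 0.0625 + 0.0004 + 0.5329 = 0.5958
O = 0.3274 / √(0.4696 × 0.5958) = 0.3274 / 0.52895 = 0.6190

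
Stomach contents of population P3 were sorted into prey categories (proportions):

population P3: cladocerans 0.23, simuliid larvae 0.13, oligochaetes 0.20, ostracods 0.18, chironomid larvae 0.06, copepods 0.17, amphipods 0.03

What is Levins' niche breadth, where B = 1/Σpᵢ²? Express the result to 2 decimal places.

Σpᵢ² = 0.23² + 0.13² + 0.20² + 0.18² + 0.06² + 0.17² + 0.03² = 0.0529 + 0.0169 + 0.0400 + 0.0324 + 0.0036 + 0.0289 + 0.0009 = 0.1756
B = 1 / 0.1756 = 5.6948

5.69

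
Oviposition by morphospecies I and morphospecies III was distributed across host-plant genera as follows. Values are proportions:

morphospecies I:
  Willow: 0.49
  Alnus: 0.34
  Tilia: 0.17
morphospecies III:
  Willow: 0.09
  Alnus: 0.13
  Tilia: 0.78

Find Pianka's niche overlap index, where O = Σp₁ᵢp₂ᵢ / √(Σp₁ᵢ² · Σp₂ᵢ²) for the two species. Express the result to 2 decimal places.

Σ p₁ᵢp₂ᵢ = 0.0441 + 0.0442 + 0.1326 = 0.2209
Σp_1ᵢ² = 0.49² + 0.34² + 0.17² = 0.2401 + 0.1156 + 0.0289 = 0.3846
Σp_2ᵢ² = 0.09² + 0.13² + 0.78² = 0.0081 + 0.0169 + 0.6084 = 0.6334
O = 0.2209 / √(0.3846 × 0.6334) = 0.2209 / 0.49356 = 0.4476

0.45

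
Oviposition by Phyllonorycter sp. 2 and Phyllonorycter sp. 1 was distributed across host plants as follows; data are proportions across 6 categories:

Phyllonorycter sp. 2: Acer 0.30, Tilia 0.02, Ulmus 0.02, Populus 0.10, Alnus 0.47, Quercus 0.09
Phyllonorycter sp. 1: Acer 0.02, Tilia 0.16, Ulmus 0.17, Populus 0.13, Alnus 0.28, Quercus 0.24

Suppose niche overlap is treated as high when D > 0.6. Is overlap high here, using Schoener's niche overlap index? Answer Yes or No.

Σ|p₁ᵢ − p₂ᵢ| = 0.28 + 0.14 + 0.15 + 0.03 + 0.19 + 0.15 = 0.94
D = 1 − ½ × 0.94 = 1 − 0.470 = 0.5300
D = 0.5300 < 0.6 → No.

No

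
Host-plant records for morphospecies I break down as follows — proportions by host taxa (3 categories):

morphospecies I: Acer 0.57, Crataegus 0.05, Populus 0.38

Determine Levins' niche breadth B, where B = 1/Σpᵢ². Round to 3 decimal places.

2.120

Σpᵢ² = 0.57² + 0.05² + 0.38² = 0.3249 + 0.0025 + 0.1444 = 0.4718
B = 1 / 0.4718 = 2.11954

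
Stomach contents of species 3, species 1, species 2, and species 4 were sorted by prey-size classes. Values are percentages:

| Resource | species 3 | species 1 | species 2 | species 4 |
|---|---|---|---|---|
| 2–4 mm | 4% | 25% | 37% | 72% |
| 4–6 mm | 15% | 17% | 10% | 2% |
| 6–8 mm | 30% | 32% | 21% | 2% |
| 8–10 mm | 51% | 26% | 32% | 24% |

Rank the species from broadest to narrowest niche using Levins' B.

Convert percentages to proportions (divide by 100).
Σp_3ᵢ² = 0.04² + 0.15² + 0.30² + 0.51² = 0.0016 + 0.0225 + 0.0900 + 0.2601 = 0.3742
B_3 = 1 / 0.3742 = 2.6724
Σp_1ᵢ² = 0.25² + 0.17² + 0.32² + 0.26² = 0.0625 + 0.0289 + 0.1024 + 0.0676 = 0.2614
B_1 = 1 / 0.2614 = 3.8256
Σp_2ᵢ² = 0.37² + 0.10² + 0.21² + 0.32² = 0.1369 + 0.0100 + 0.0441 + 0.1024 = 0.2934
B_2 = 1 / 0.2934 = 3.4083
Σp_4ᵢ² = 0.72² + 0.02² + 0.02² + 0.24² = 0.5184 + 0.0004 + 0.0004 + 0.0576 = 0.5768
B_4 = 1 / 0.5768 = 1.7337
Ranking by B (broadest → narrowest): species 1 (3.83) > species 2 (3.41) > species 3 (2.67) > species 4 (1.73)

species 1 > species 2 > species 3 > species 4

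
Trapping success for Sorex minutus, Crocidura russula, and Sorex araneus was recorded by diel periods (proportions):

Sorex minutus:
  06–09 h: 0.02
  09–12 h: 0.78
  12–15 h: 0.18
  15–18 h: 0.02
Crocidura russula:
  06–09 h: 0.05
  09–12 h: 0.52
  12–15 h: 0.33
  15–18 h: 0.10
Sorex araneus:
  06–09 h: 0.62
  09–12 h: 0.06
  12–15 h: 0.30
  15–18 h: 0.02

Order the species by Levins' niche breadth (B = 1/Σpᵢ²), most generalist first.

Σp_minuᵢ² = 0.02² + 0.78² + 0.18² + 0.02² = 0.0004 + 0.6084 + 0.0324 + 0.0004 = 0.6416
B_minu = 1 / 0.6416 = 1.5586
Σp_russᵢ² = 0.05² + 0.52² + 0.33² + 0.10² = 0.0025 + 0.2704 + 0.1089 + 0.0100 = 0.3918
B_russ = 1 / 0.3918 = 2.5523
Σp_aranᵢ² = 0.62² + 0.06² + 0.30² + 0.02² = 0.3844 + 0.0036 + 0.0900 + 0.0004 = 0.4784
B_aran = 1 / 0.4784 = 2.0903
Ranking by B (broadest → narrowest): Crocidura russula (2.55) > Sorex araneus (2.09) > Sorex minutus (1.56)

Crocidura russula > Sorex araneus > Sorex minutus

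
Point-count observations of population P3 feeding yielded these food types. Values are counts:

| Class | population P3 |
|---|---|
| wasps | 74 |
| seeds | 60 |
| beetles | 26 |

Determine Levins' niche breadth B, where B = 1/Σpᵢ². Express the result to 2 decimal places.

Proportions for population P3 (n=160): 74/160=0.4625, 60/160=0.3750, 26/160=0.1625
Σpᵢ² = 0.4625² + 0.3750² + 0.1625² = 0.213906 + 0.140625 + 0.026406 = 0.380937
B = 1 / 0.380937 = 2.6251

2.63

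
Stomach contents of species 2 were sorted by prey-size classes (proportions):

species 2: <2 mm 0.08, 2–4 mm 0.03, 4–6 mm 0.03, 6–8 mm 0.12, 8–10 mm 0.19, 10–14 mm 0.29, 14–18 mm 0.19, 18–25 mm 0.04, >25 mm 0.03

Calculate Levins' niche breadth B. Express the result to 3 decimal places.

5.513

Σpᵢ² = 0.08² + 0.03² + 0.03² + 0.12² + 0.19² + 0.29² + 0.19² + 0.04² + 0.03² = 0.0064 + 0.0009 + 0.0009 + 0.0144 + 0.0361 + 0.0841 + 0.0361 + 0.0016 + 0.0009 = 0.1814
B = 1 / 0.1814 = 5.51268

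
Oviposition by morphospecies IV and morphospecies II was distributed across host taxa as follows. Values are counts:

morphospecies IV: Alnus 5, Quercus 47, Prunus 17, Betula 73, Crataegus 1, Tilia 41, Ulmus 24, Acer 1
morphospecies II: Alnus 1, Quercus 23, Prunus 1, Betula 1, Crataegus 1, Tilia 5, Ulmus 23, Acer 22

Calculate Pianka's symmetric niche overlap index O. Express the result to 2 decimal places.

0.49

Proportions for morphospecies IV (n=209): 5/209=0.0239, 47/209=0.2249, 17/209=0.0813, 73/209=0.3493, 1/209=0.0048, 41/209=0.1962, 24/209=0.1148, 1/209=0.0048
Proportions for morphospecies II (n=77): 1/77=0.0130, 23/77=0.2987, 1/77=0.0130, 1/77=0.0130, 1/77=0.0130, 5/77=0.0649, 23/77=0.2987, 22/77=0.2857
Σ p₁ᵢp₂ᵢ = 0.000311 + 0.067178 + 0.001057 + 0.004541 + 0.000062 + 0.012733 + 0.034291 + 0.001371 = 0.121544
Σp_1ᵢ² = 0.0239² + 0.2249² + 0.0813² + 0.3493² + 0.0048² + 0.1962² + 0.1148² + 0.0048² = 0.000571 + 0.050580 + 0.006610 + 0.122010 + 0.000023 + 0.038494 + 0.013179 + 0.000023 = 0.231490
Σp_2ᵢ² = 0.0130² + 0.2987² + 0.0130² + 0.0130² + 0.0130² + 0.0649² + 0.2987² + 0.2857² = 0.000169 + 0.089222 + 0.000169 + 0.000169 + 0.000169 + 0.004212 + 0.089222 + 0.081624 = 0.264956
O = 0.121544 / √(0.231490 × 0.264956) = 0.121544 / 0.2476584 = 0.4908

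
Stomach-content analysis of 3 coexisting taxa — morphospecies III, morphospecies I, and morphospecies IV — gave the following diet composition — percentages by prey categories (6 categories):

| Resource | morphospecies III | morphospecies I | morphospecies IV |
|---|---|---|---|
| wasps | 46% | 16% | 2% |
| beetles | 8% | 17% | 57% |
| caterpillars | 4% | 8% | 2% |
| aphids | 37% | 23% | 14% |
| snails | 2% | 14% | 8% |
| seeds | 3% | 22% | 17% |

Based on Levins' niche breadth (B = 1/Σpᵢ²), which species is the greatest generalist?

Convert percentages to proportions (divide by 100).
Σp_IIIᵢ² = 0.46² + 0.08² + 0.04² + 0.37² + 0.02² + 0.03² = 0.2116 + 0.0064 + 0.0016 + 0.1369 + 0.0004 + 0.0009 = 0.3578
B_III = 1 / 0.3578 = 2.7949
Σp_Iᵢ² = 0.16² + 0.17² + 0.08² + 0.23² + 0.14² + 0.22² = 0.0256 + 0.0289 + 0.0064 + 0.0529 + 0.0196 + 0.0484 = 0.1818
B_I = 1 / 0.1818 = 5.5006
Σp_IVᵢ² = 0.02² + 0.57² + 0.02² + 0.14² + 0.08² + 0.17² = 0.0004 + 0.3249 + 0.0004 + 0.0196 + 0.0064 + 0.0289 = 0.3806
B_IV = 1 / 0.3806 = 2.6274
Highest B → broadest niche (most generalist): morphospecies I (B = 5.50).

morphospecies I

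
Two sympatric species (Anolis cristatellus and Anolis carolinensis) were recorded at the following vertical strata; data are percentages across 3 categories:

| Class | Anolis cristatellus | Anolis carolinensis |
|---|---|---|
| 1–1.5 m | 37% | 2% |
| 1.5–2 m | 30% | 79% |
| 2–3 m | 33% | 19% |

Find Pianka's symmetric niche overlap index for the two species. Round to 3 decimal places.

Convert percentages to proportions (divide by 100).
Σ p₁ᵢp₂ᵢ = 0.0074 + 0.2370 + 0.0627 = 0.3071
Σp_1ᵢ² = 0.37² + 0.30² + 0.33² = 0.1369 + 0.0900 + 0.1089 = 0.3358
Σp_2ᵢ² = 0.02² + 0.79² + 0.19² = 0.0004 + 0.6241 + 0.0361 = 0.6606
O = 0.3071 / √(0.3358 × 0.6606) = 0.3071 / 0.470988 = 0.65203

0.652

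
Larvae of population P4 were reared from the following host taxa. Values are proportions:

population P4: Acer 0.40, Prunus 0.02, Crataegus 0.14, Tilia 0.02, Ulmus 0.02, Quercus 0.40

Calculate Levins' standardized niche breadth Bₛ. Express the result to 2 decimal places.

0.39

Σpᵢ² = 0.40² + 0.02² + 0.14² + 0.02² + 0.02² + 0.40² = 0.1600 + 0.0004 + 0.0196 + 0.0004 + 0.0004 + 0.1600 = 0.3408
B = 1 / 0.3408 = 2.9343
Bₛ = (B − 1)/(n − 1) = (2.9343 − 1)/(6 − 1) = 1.9343/5 = 0.3869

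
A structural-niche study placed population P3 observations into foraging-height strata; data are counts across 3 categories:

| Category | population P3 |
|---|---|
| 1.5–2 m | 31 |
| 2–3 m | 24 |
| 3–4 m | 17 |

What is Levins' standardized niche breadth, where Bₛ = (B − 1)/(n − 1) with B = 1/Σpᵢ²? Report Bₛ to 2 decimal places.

0.92

Proportions for population P3 (n=72): 31/72=0.4306, 24/72=0.3333, 17/72=0.2361
Σpᵢ² = 0.4306² + 0.3333² + 0.2361² = 0.185416 + 0.111089 + 0.055743 = 0.352248
B = 1 / 0.352248 = 2.8389
Bₛ = (B − 1)/(n − 1) = (2.8389 − 1)/(3 − 1) = 1.8389/2 = 0.9195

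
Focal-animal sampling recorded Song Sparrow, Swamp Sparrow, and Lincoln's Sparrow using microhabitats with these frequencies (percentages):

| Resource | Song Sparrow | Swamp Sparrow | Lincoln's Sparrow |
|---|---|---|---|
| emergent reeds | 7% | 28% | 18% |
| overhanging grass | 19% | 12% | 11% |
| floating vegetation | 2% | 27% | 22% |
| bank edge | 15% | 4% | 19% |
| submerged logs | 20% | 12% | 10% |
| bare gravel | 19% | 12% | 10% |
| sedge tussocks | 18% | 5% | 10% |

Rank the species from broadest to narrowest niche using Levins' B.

Lincoln's Sparrow > Song Sparrow > Swamp Sparrow

Convert percentages to proportions (divide by 100).
Σp_Songᵢ² = 0.07² + 0.19² + 0.02² + 0.15² + 0.20² + 0.19² + 0.18² = 0.0049 + 0.0361 + 0.0004 + 0.0225 + 0.0400 + 0.0361 + 0.0324 = 0.1724
B_Song = 1 / 0.1724 = 5.8005
Σp_Swamᵢ² = 0.28² + 0.12² + 0.27² + 0.04² + 0.12² + 0.12² + 0.05² = 0.0784 + 0.0144 + 0.0729 + 0.0016 + 0.0144 + 0.0144 + 0.0025 = 0.1986
B_Swam = 1 / 0.1986 = 5.0352
Σp_Lincᵢ² = 0.18² + 0.11² + 0.22² + 0.19² + 0.10² + 0.10² + 0.10² = 0.0324 + 0.0121 + 0.0484 + 0.0361 + 0.0100 + 0.0100 + 0.0100 = 0.1590
B_Linc = 1 / 0.1590 = 6.2893
Ranking by B (broadest → narrowest): Lincoln's Sparrow (6.29) > Song Sparrow (5.80) > Swamp Sparrow (5.04)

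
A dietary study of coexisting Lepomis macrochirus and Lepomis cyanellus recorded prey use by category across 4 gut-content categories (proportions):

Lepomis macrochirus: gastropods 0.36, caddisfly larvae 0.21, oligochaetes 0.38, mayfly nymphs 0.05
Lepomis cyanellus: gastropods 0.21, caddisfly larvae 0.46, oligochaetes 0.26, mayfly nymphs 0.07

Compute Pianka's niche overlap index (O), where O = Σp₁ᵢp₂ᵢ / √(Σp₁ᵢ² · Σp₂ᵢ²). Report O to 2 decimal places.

0.85

Σ p₁ᵢp₂ᵢ = 0.0756 + 0.0966 + 0.0988 + 0.0035 = 0.2745
Σp_1ᵢ² = 0.36² + 0.21² + 0.38² + 0.05² = 0.1296 + 0.0441 + 0.1444 + 0.0025 = 0.3206
Σp_2ᵢ² = 0.21² + 0.46² + 0.26² + 0.07² = 0.0441 + 0.2116 + 0.0676 + 0.0049 = 0.3282
O = 0.2745 / √(0.3206 × 0.3282) = 0.2745 / 0.32438 = 0.8462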